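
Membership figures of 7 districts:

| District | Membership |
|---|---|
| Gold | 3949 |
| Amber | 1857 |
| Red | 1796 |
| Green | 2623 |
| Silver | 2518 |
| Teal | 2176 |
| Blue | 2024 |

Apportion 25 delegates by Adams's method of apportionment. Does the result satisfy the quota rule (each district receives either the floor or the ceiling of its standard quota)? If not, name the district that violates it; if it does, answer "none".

none

Standard quotas: Gold 5.827, Amber 2.740, Red 2.650, Green 3.870, Silver 3.715, Teal 3.211, Blue 2.986.
Adams allocation: Gold 5, Amber 3, Red 3, Green 4, Silver 4, Teal 3, Blue 3.
Every allocation lies between the lower and upper quota.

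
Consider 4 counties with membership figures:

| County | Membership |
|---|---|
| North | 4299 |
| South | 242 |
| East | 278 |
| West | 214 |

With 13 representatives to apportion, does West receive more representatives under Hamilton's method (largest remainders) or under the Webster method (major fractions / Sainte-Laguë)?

Hamilton: North 11, South 1, East 1, West 0.
Webster: North 10, South 1, East 1, West 1.
West gets 0 under Hamilton and 1 under Webster.

Webster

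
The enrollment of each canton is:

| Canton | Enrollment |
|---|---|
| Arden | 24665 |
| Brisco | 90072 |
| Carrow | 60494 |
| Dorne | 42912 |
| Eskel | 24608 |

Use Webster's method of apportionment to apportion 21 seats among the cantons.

Standard divisor 242751/21 ≈ 11559.571; standard quotas: Arden 2.134, Brisco 7.792, Carrow 5.233, Dorne 3.712, Eskel 2.129.
Rounding to the nearest integer gives Arden 2, Brisco 8, Carrow 5, Dorne 4, Eskel 2 — total 21, matching the house size, so no adjustment is needed.

Arden 2, Brisco 8, Carrow 5, Dorne 4, Eskel 2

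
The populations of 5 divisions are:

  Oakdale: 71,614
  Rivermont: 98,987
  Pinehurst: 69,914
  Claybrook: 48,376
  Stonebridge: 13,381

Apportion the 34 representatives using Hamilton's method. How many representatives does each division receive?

Total 302272; standard divisor 302272/34 ≈ 8890.353.
Standard quotas: Oakdale 8.0552, Rivermont 11.1342, Pinehurst 7.8640, Claybrook 5.4414, Stonebridge 1.5051.
Lower quotas: Oakdale 8, Rivermont 11, Pinehurst 7, Claybrook 5, Stonebridge 1 (sum 32, leaving 2 seats).
Remainders in descending order: Pinehurst 0.8640, Stonebridge 0.5051, Claybrook 0.4414, Rivermont 0.1342, Oakdale 0.0552.
Largest remainders: Pinehurst, Stonebridge receive the extra seats.

Oakdale: 8, Rivermont: 11, Pinehurst: 8, Claybrook: 5, Stonebridge: 2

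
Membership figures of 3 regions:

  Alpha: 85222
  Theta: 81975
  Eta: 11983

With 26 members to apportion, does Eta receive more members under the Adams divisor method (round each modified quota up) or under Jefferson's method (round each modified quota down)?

Adams

Adams: Alpha 12, Theta 12, Eta 2.
Jefferson: Alpha 13, Theta 12, Eta 1.
Eta gets 2 under Adams and 1 under Jefferson.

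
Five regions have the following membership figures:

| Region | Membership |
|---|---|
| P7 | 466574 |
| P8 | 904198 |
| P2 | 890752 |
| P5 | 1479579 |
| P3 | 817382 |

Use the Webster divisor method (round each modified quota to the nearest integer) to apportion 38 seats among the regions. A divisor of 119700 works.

With modified divisor 119700: modified quotas P7 3.898, P8 7.554, P2 7.442, P5 12.361, P3 6.829.
Rounding to the nearest integer: P7 4, P8 8, P2 7, P5 12, P3 7 (total 38).

P7 4, P8 8, P2 7, P5 12, P3 7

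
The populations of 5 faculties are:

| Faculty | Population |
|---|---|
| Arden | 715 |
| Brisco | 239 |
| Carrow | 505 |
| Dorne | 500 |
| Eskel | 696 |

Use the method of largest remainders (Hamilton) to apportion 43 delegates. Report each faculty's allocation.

Total 2655; standard divisor 2655/43 ≈ 61.744.
Standard quotas: Arden 11.580, Brisco 3.871, Carrow 8.179, Dorne 8.098, Eskel 11.272.
Lower quotas: Arden 11, Brisco 3, Carrow 8, Dorne 8, Eskel 11 (sum 41, leaving 2 seats).
Remainders in descending order: Brisco 0.871, Arden 0.580, Eskel 0.272, Carrow 0.179, Dorne 0.098.
Largest remainders: Brisco, Arden receive the extra seats.

Arden 12, Brisco 4, Carrow 8, Dorne 8, Eskel 11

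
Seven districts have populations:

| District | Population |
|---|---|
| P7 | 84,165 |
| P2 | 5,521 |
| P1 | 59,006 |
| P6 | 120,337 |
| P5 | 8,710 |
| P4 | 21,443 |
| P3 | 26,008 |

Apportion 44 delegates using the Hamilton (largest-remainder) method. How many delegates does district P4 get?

Total 325190; standard divisor 325190/44 ≈ 7390.682.
Standard quotas: P7 11.3880, P2 0.7470, P1 7.9838, P6 16.2823, P5 1.1785, P4 2.9014, P3 3.5190.
Lower quotas: P7 11, P2 0, P1 7, P6 16, P5 1, P4 2, P3 3 (sum 40, leaving 4 seats).
Remainders in descending order: P1 0.9838, P4 0.9014, P2 0.7470, P3 0.5190, P7 0.3880, P6 0.2823, P5 0.1785.
The surplus seats go to P1, P4, P2, P3.
P4 receives 3.

3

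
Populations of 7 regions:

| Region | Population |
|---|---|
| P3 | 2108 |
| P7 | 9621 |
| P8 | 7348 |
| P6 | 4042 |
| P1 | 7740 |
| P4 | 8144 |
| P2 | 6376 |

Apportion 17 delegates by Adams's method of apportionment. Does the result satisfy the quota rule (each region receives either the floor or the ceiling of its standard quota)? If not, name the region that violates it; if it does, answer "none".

none

Standard quotas: P3 0.790, P7 3.604, P8 2.753, P6 1.514, P1 2.900, P4 3.051, P2 2.389.
Adams allocation: P3 1, P7 3, P8 3, P6 2, P1 3, P4 3, P2 2.
Every allocation lies between the lower and upper quota.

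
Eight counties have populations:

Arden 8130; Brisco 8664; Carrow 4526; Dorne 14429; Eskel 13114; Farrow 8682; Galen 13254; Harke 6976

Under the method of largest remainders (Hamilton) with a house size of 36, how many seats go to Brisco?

4

Total 77775; standard divisor 77775/36 ≈ 2160.417.
Standard quotas: Arden 3.7632, Brisco 4.0103, Carrow 2.0950, Dorne 6.6788, Eskel 6.0701, Farrow 4.0187, Galen 6.1349, Harke 3.2290.
Lower quotas: Arden 3, Brisco 4, Carrow 2, Dorne 6, Eskel 6, Farrow 4, Galen 6, Harke 3 (sum 34, leaving 2 seats).
Remainders in descending order: Arden 0.7632, Dorne 0.6788, Harke 0.2290, Galen 0.1349, Carrow 0.0950, Eskel 0.0701, Farrow 0.0187, Brisco 0.0103.
The surplus seats go to Arden, Dorne.
Brisco receives 4.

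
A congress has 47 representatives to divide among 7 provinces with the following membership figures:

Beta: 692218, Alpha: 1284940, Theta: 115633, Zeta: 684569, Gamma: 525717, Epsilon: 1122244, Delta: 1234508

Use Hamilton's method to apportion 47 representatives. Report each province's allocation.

The standard divisor is 5659829/47 ≈ 120421.894.
Standard quotas: Beta 5.7483, Alpha 10.6703, Theta 0.9602, Zeta 5.6848, Gamma 4.3656, Epsilon 9.3193, Delta 10.2515.
Lower quotas: Beta 5, Alpha 10, Theta 0, Zeta 5, Gamma 4, Epsilon 9, Delta 10 (sum 43, leaving 4 seats).
Remainders in descending order: Theta 0.9602, Beta 0.7483, Zeta 0.6848, Alpha 0.6703, Gamma 0.3656, Epsilon 0.3193, Delta 0.2515.
The surplus seats go to Theta, Beta, Zeta, Alpha.

Beta 6, Alpha 11, Theta 1, Zeta 6, Gamma 4, Epsilon 9, Delta 10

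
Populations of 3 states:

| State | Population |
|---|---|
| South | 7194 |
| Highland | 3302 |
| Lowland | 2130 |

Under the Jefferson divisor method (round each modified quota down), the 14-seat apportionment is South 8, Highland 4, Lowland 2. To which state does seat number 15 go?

Priority for the next seat is population ÷ (current seats + 1).
Priorities: South 799.333, Highland 660.400, Lowland 710.000.
Highest priority: South.

South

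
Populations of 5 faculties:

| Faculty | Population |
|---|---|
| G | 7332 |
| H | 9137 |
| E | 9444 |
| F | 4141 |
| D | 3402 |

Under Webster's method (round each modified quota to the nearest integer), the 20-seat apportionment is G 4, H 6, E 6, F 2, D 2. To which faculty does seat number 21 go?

F

Priority for the next seat is population ÷ (current seats + 0.5).
Priorities: G 1629.333, H 1405.692, E 1452.923, F 1656.400, D 1360.800.
Highest priority: F.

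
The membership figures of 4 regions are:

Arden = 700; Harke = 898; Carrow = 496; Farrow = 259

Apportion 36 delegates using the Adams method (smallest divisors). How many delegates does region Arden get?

11

Standard divisor 2353/36 ≈ 65.361; standard quotas: Arden 10.710, Harke 13.739, Carrow 7.589, Farrow 3.963.
Rounding up gives 11, 14, 8, 4 = 37 seats, so the divisor must be adjusted.
With modified divisor 69.5: modified quotas Arden 10.072, Harke 12.921, Carrow 7.137, Farrow 3.727.
Rounding up: Arden 11, Harke 13, Carrow 8, Farrow 4 (total 36).
Arden receives 11.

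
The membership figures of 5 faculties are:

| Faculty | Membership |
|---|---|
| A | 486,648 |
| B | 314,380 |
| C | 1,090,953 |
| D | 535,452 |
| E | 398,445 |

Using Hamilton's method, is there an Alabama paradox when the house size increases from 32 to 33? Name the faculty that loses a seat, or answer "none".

At 32 seats: A 5, B 4, C 12, D 6, E 5.
At 33 seats: A 6, B 4, C 13, D 6, E 4.
E drops from 5 to 4.

E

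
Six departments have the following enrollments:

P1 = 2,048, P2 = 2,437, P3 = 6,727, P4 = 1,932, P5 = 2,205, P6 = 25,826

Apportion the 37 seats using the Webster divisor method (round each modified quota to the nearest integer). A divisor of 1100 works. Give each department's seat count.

With modified divisor 1100: modified quotas P1 1.862, P2 2.215, P3 6.115, P4 1.756, P5 2.005, P6 23.478.
Rounding to the nearest integer: P1 2, P2 2, P3 6, P4 2, P5 2, P6 23 (total 37).

P1 2, P2 2, P3 6, P4 2, P5 2, P6 23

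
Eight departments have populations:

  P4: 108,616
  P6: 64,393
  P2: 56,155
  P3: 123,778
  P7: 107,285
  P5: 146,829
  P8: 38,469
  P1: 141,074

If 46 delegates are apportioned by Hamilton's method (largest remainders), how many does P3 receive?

7

Total 786599; standard divisor 786599/46 ≈ 17099.978.
Standard quotas: P4 6.3518, P6 3.7657, P2 3.2839, P3 7.2385, P7 6.2740, P5 8.5865, P8 2.2497, P1 8.2500.
Lower quotas: P4 6, P6 3, P2 3, P3 7, P7 6, P5 8, P8 2, P1 8 (sum 43, leaving 3 seats).
Remainders in descending order: P6 0.7657, P5 0.5865, P4 0.3518, P2 0.2839, P7 0.2740, P1 0.2500, P8 0.2497, P3 0.2385.
Largest remainders: P6, P5, P4 receive the extra seats.
P3 receives 7.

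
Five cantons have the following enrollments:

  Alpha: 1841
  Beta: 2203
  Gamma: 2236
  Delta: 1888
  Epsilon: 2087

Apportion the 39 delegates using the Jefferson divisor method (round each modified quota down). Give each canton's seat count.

Standard divisor 10255/39 ≈ 262.949; standard quotas: Alpha 7.001, Beta 8.378, Gamma 8.504, Delta 7.180, Epsilon 7.937.
Rounding down gives 7, 8, 8, 7, 7 = 37 seats, so the divisor must be adjusted.
With modified divisor 247: modified quotas Alpha 7.453, Beta 8.919, Gamma 9.053, Delta 7.644, Epsilon 8.449.
Rounding down: Alpha 7, Beta 8, Gamma 9, Delta 7, Epsilon 8 (total 39).

Alpha 7; Beta 8; Gamma 9; Delta 7; Epsilon 8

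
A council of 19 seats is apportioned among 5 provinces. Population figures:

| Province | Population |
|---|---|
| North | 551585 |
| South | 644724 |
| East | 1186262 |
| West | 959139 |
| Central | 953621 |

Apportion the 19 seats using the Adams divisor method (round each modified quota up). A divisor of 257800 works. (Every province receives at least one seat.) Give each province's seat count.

With modified divisor 257800: modified quotas North 2.140, South 2.501, East 4.601, West 3.720, Central 3.699.
Rounding up: North 3, South 3, East 5, West 4, Central 4 (total 19).

North 3, South 3, East 5, West 4, Central 4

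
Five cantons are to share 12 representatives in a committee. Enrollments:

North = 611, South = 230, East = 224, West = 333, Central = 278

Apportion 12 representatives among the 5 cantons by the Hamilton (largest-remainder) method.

Total 1676; standard divisor 1676/12 ≈ 139.667.
Standard quotas: North 4.375, South 1.647, East 1.604, West 2.384, Central 1.990.
Lower quotas: North 4, South 1, East 1, West 2, Central 1 (sum 9, leaving 3 seats).
Remainders in descending order: Central 0.990, South 0.647, East 0.604, West 0.384, North 0.375.
Largest remainders: Central, South, East receive the extra seats.

North: 4; South: 2; East: 2; West: 2; Central: 2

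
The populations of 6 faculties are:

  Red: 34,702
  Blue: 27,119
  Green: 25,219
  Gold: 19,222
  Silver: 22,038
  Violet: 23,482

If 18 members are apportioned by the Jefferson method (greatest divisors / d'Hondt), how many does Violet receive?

Standard divisor 151782/18 ≈ 8432.333; standard quotas: Red 4.115, Blue 3.216, Green 2.991, Gold 2.280, Silver 2.614, Violet 2.785.
Rounding down gives 4, 3, 2, 2, 2, 2 = 15 seats, so the divisor must be adjusted.
With modified divisor 7100: modified quotas Red 4.888, Blue 3.820, Green 3.552, Gold 2.707, Silver 3.104, Violet 3.307.
Rounding down: Red 4, Blue 3, Green 3, Gold 2, Silver 3, Violet 3 (total 18).
Violet receives 3.

3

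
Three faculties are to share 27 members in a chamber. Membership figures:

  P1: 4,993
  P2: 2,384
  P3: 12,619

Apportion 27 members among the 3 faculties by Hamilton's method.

P1=7; P2=3; P3=17

Standard divisor: 19996 ÷ 27 ≈ 740.593.
Standard quotas: P1 6.7419, P2 3.2190, P3 17.0391.
Lower quotas: P1 6, P2 3, P3 17 (sum 26, leaving 1 seat).
Remainders in descending order: P1 0.7419, P2 0.2190, P3 0.0391.
Largest remainder: P1 receives the extra seat.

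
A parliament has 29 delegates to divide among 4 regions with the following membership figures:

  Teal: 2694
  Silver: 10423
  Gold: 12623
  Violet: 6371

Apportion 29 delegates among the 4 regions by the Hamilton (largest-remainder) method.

Standard divisor: 32111 ÷ 29 ≈ 1107.276.
Standard quotas: Teal 2.4330, Silver 9.4132, Gold 11.4000, Violet 5.7538.
Lower quotas: Teal 2, Silver 9, Gold 11, Violet 5 (sum 27, leaving 2 seats).
Remainders in descending order: Violet 0.7538, Teal 0.4330, Silver 0.4132, Gold 0.4000.
The surplus seats go to Violet, Teal.

Teal: 3, Silver: 9, Gold: 11, Violet: 6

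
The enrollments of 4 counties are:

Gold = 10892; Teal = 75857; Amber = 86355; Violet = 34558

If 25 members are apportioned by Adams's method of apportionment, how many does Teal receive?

9

Standard divisor 207662/25 ≈ 8306.48; standard quotas: Gold 1.311, Teal 9.132, Amber 10.396, Violet 4.160.
Rounding up gives 2, 10, 11, 5 = 28 seats, so the divisor must be adjusted.
With modified divisor 9100: modified quotas Gold 1.197, Teal 8.336, Amber 9.490, Violet 3.798.
Rounding up: Gold 2, Teal 9, Amber 10, Violet 4 (total 25).
Teal receives 9.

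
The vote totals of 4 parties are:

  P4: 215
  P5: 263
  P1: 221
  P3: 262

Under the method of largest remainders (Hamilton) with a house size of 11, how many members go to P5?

Total 961; standard divisor 961/11 ≈ 87.364.
Standard quotas: P4 2.461, P5 3.010, P1 2.530, P3 2.999.
Lower quotas: P4 2, P5 3, P1 2, P3 2 (sum 9, leaving 2 seats).
Remainders in descending order: P3 0.999, P1 0.530, P4 0.461, P5 0.010.
Largest remainders: P3, P1 receive the extra seats.
P5 receives 3.

3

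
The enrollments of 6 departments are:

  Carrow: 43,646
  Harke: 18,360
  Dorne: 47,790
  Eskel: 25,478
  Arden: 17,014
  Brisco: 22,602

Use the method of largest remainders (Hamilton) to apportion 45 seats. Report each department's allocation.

Carrow: 11; Harke: 5; Dorne: 12; Eskel: 7; Arden: 4; Brisco: 6

The standard divisor is 174890/45 ≈ 3886.444.
Standard quotas: Carrow 11.2303, Harke 4.7241, Dorne 12.2966, Eskel 6.5556, Arden 4.3778, Brisco 5.8156.
Lower quotas: Carrow 11, Harke 4, Dorne 12, Eskel 6, Arden 4, Brisco 5 (sum 42, leaving 3 seats).
Remainders in descending order: Brisco 0.8156, Harke 0.7241, Eskel 0.5556, Arden 0.3778, Dorne 0.2966, Carrow 0.2303.
The surplus seats go to Brisco, Harke, Eskel.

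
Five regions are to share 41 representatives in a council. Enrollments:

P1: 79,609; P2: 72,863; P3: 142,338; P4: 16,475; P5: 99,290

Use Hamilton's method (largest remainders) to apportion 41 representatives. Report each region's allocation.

P1 8, P2 7, P3 14, P4 2, P5 10

Standard divisor: 410575 ÷ 41 ≈ 10014.024.
Standard quotas: P1 7.9498, P2 7.2761, P3 14.2139, P4 1.6452, P5 9.9151.
Lower quotas: P1 7, P2 7, P3 14, P4 1, P5 9 (sum 38, leaving 3 seats).
Remainders in descending order: P1 0.9498, P5 0.9151, P4 0.6452, P2 0.2761, P3 0.2139.
The surplus seats go to P1, P5, P4.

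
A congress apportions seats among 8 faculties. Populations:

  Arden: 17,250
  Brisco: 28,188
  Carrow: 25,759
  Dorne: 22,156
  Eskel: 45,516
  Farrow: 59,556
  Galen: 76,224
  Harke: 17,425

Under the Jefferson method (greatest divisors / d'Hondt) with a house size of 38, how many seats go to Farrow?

8

Standard divisor 292074/38 ≈ 7686.158; standard quotas: Arden 2.244, Brisco 3.667, Carrow 3.351, Dorne 2.883, Eskel 5.922, Farrow 7.748, Galen 9.917, Harke 2.267.
Rounding down gives 2, 3, 3, 2, 5, 7, 9, 2 = 33 seats, so the divisor must be adjusted.
With modified divisor 7000: modified quotas Arden 2.464, Brisco 4.027, Carrow 3.680, Dorne 3.165, Eskel 6.502, Farrow 8.508, Galen 10.889, Harke 2.489.
Rounding down: Arden 2, Brisco 4, Carrow 3, Dorne 3, Eskel 6, Farrow 8, Galen 10, Harke 2 (total 38).
Farrow receives 8.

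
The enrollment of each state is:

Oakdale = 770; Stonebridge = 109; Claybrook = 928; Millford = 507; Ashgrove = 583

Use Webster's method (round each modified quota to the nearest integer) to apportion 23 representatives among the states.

Oakdale: 6, Stonebridge: 1, Claybrook: 7, Millford: 4, Ashgrove: 5

Standard divisor 2897/23 ≈ 125.957; standard quotas: Oakdale 6.113, Stonebridge 0.865, Claybrook 7.368, Millford 4.025, Ashgrove 4.629.
Rounding to the nearest integer gives Oakdale 6, Stonebridge 1, Claybrook 7, Millford 4, Ashgrove 5 — total 23, matching the house size, so no adjustment is needed.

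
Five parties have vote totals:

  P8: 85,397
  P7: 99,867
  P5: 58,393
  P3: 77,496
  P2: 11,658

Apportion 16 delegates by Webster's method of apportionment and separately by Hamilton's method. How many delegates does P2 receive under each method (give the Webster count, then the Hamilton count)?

Webster: P8 4, P7 5, P5 3, P3 3, P2 1.
Hamilton: P8 4, P7 5, P5 3, P3 4, P2 0.
P2 gets 1 under Webster and 0 under Hamilton.

1 and 0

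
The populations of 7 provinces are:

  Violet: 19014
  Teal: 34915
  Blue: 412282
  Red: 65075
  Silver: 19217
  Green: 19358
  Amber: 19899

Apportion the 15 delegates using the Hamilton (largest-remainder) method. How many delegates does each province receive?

Total 589760; standard divisor 589760/15 ≈ 39317.333.
Standard quotas: Violet 0.4836, Teal 0.8880, Blue 10.4860, Red 1.6551, Silver 0.4888, Green 0.4924, Amber 0.5061.
Lower quotas: Violet 0, Teal 0, Blue 10, Red 1, Silver 0, Green 0, Amber 0 (sum 11, leaving 4 seats).
Remainders in descending order: Teal 0.8880, Red 0.6551, Amber 0.5061, Green 0.4924, Silver 0.4888, Blue 0.4860, Violet 0.4836.
The surplus seats go to Teal, Red, Amber, Green.

Violet 0; Teal 1; Blue 10; Red 2; Silver 0; Green 1; Amber 1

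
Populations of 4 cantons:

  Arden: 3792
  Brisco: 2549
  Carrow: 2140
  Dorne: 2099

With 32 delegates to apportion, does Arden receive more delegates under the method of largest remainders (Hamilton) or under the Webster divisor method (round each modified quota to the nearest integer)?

Hamilton: Arden 11, Brisco 8, Carrow 7, Dorne 6.
Webster: Arden 12, Brisco 8, Carrow 6, Dorne 6.
Arden gets 11 under Hamilton and 12 under Webster.

Webster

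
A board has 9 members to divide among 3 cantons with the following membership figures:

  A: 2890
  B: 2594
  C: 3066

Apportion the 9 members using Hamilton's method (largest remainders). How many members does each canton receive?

The standard divisor is 8550/9 = 950.
Standard quotas: A 3.042, B 2.731, C 3.227.
Lower quotas: A 3, B 2, C 3 (sum 8, leaving 1 seat).
Remainders in descending order: B 0.731, C 0.227, A 0.042.
The surplus seat goes to B.

A 3, B 3, C 3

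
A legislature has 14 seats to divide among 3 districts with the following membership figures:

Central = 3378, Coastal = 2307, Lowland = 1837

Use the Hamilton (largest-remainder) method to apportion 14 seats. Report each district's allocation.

The standard divisor is 7522/14 ≈ 537.286.
Standard quotas: Central 6.287, Coastal 4.294, Lowland 3.419.
Lower quotas: Central 6, Coastal 4, Lowland 3 (sum 13, leaving 1 seat).
Remainders in descending order: Lowland 0.419, Coastal 0.294, Central 0.287.
Largest remainder: Lowland receives the extra seat.

Central=6; Coastal=4; Lowland=4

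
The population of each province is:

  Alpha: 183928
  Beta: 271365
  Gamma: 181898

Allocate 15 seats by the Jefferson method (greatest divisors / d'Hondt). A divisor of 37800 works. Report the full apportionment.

With modified divisor 37800: modified quotas Alpha 4.866, Beta 7.179, Gamma 4.812.
Rounding down: Alpha 4, Beta 7, Gamma 4 (total 15).

Alpha: 4, Beta: 7, Gamma: 4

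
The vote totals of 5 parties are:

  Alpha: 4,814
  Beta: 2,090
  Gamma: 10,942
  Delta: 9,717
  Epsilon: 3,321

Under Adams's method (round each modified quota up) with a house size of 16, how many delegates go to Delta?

Standard divisor 30884/16 ≈ 1930.25; standard quotas: Alpha 2.494, Beta 1.083, Gamma 5.669, Delta 5.034, Epsilon 1.721.
Rounding up gives 3, 2, 6, 6, 2 = 19 seats, so the divisor must be adjusted.
With modified divisor 2300: modified quotas Alpha 2.093, Beta 0.909, Gamma 4.757, Delta 4.225, Epsilon 1.444.
Rounding up: Alpha 3, Beta 1, Gamma 5, Delta 5, Epsilon 2 (total 16).
Delta receives 5.

5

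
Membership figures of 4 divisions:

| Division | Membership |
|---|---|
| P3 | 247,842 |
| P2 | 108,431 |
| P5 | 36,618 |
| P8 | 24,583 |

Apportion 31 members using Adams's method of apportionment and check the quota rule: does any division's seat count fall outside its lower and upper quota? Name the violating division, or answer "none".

none

Standard quotas: P3 18.404, P2 8.052, P5 2.719, P8 1.825.
Adams allocation: P3 18, P2 8, P5 3, P8 2.
Every allocation lies between the lower and upper quota.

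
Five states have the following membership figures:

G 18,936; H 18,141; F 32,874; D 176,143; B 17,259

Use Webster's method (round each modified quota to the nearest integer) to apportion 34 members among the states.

G 3, H 2, F 4, D 23, B 2

Standard divisor 263353/34 ≈ 7745.676; standard quotas: G 2.445, H 2.342, F 4.244, D 22.741, B 2.228.
Rounding to the nearest integer gives 2, 2, 4, 23, 2 = 33 seats, so the divisor must be adjusted.
With modified divisor 7511.24: modified quotas G 2.521, H 2.415, F 4.377, D 23.451, B 2.298.
Rounding to the nearest integer: G 3, H 2, F 4, D 23, B 2 (total 34).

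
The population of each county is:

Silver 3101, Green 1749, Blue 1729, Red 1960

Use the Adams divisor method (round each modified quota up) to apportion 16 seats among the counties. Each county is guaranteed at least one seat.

Silver: 6; Green: 3; Blue: 3; Red: 4

Standard divisor 8539/16 ≈ 533.688; standard quotas: Silver 5.811, Green 3.277, Blue 3.240, Red 3.673.
Rounding up gives 6, 4, 4, 4 = 18 seats, so the divisor must be adjusted.
With modified divisor 600: modified quotas Silver 5.168, Green 2.915, Blue 2.882, Red 3.267.
Rounding up: Silver 6, Green 3, Blue 3, Red 4 (total 16).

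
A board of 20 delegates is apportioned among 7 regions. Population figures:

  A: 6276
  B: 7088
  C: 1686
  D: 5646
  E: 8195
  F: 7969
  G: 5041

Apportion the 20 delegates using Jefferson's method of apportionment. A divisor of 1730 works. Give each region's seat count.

With modified divisor 1730: modified quotas A 3.628, B 4.097, C 0.975, D 3.264, E 4.737, F 4.606, G 2.914.
Rounding down: A 3, B 4, C 0, D 3, E 4, F 4, G 2 (total 20).

A=3; B=4; C=0; D=3; E=4; F=4; G=2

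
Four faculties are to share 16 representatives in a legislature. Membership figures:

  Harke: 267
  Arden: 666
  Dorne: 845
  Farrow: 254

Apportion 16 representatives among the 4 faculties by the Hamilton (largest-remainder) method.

Harke 2, Arden 5, Dorne 7, Farrow 2

The standard divisor is 2032/16 = 127.
Standard quotas: Harke 2.102, Arden 5.244, Dorne 6.654, Farrow 2.000.
Lower quotas: Harke 2, Arden 5, Dorne 6, Farrow 2 (sum 15, leaving 1 seat).
Remainders in descending order: Dorne 0.654, Arden 0.244, Harke 0.102, Farrow 0.000.
The surplus seat goes to Dorne.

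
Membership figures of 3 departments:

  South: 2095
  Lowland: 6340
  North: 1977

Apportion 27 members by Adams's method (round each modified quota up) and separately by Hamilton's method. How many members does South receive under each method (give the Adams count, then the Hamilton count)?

6 and 5

Adams: South 6, Lowland 16, North 5.
Hamilton: South 5, Lowland 17, North 5.
South gets 6 under Adams and 5 under Hamilton.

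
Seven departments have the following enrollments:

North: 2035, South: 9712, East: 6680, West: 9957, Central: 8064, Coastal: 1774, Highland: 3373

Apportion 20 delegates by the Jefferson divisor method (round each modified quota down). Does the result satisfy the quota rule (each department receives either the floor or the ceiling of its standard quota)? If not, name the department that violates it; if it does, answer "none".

Standard quotas: North 0.978, South 4.670, East 3.212, West 4.788, Central 3.877, Coastal 0.853, Highland 1.622.
Jefferson allocation: North 1, South 5, East 3, West 5, Central 4, Coastal 1, Highland 1.
Every allocation lies between the lower and upper quota.

none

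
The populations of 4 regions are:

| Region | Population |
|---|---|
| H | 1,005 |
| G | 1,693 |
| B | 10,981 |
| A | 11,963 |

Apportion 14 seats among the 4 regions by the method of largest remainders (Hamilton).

Standard divisor: 25642 ÷ 14 ≈ 1831.571.
Standard quotas: H 0.5487, G 0.9243, B 5.9954, A 6.5315.
Lower quotas: H 0, G 0, B 5, A 6 (sum 11, leaving 3 seats).
Remainders in descending order: B 0.9954, G 0.9243, H 0.5487, A 0.5315.
The surplus seats go to B, G, H.

H=1, G=1, B=6, A=6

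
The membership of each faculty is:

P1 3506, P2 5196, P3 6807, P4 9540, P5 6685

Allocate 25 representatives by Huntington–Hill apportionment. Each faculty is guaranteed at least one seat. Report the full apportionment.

With divisor 1259: modified quotas P1 2.785, P2 4.127, P3 5.407, P4 7.577, P5 5.310.
Geometric-mean thresholds: P1 √(2·3)=2.449, P2 √(4·5)=4.472, P3 √(5·6)=5.477, P4 √(7·8)=7.483, P5 √(5·6)=5.477.
Each quota rounded against its threshold gives P1 3, P2 4, P3 5, P4 8, P5 5 (total 25).

P1=3, P2=4, P3=5, P4=8, P5=5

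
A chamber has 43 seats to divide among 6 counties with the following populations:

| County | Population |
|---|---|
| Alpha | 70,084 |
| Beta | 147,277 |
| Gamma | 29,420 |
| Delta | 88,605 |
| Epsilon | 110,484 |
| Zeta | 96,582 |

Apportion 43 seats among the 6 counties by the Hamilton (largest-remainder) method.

Standard divisor: 542452 ÷ 43 ≈ 12615.163.
Standard quotas: Alpha 5.5555, Beta 11.6746, Gamma 2.3321, Delta 7.0237, Epsilon 8.7580, Zeta 7.6560.
Lower quotas: Alpha 5, Beta 11, Gamma 2, Delta 7, Epsilon 8, Zeta 7 (sum 40, leaving 3 seats).
Remainders in descending order: Epsilon 0.7580, Beta 0.6746, Zeta 0.6560, Alpha 0.5555, Gamma 0.3321, Delta 0.0237.
The surplus seats go to Epsilon, Beta, Zeta.

Alpha 5, Beta 12, Gamma 2, Delta 7, Epsilon 9, Zeta 8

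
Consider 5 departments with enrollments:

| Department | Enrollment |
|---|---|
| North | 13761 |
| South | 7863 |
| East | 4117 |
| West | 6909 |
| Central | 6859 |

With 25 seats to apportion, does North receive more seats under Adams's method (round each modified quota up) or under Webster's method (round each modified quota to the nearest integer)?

Adams: North 8, South 5, East 3, West 5, Central 4.
Webster: North 9, South 5, East 3, West 4, Central 4.
North gets 8 under Adams and 9 under Webster.

Webster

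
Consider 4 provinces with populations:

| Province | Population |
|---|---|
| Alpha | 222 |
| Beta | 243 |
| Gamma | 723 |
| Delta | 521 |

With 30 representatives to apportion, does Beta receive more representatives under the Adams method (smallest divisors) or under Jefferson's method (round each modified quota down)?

Adams: Alpha 4, Beta 5, Gamma 12, Delta 9.
Jefferson: Alpha 4, Beta 4, Gamma 13, Delta 9.
Beta gets 5 under Adams and 4 under Jefferson.

Adams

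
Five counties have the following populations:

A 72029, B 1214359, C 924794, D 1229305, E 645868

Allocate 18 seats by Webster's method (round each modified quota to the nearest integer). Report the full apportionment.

Standard divisor 4086355/18 ≈ 227019.722; standard quotas: A 0.317, B 5.349, C 4.074, D 5.415, E 2.845.
Rounding to the nearest integer gives 0, 5, 4, 5, 3 = 17 seats, so the divisor must be adjusted.
With modified divisor 222200: modified quotas A 0.324, B 5.465, C 4.162, D 5.532, E 2.907.
Rounding to the nearest integer: A 0, B 5, C 4, D 6, E 3 (total 18).

A=0, B=5, C=4, D=6, E=3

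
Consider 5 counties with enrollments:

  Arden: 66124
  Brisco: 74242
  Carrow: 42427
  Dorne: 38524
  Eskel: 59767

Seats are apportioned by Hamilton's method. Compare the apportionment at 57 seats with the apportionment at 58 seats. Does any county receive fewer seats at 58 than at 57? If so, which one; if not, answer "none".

At 57 seats: Arden 13, Brisco 15, Carrow 9, Dorne 8, Eskel 12.
At 58 seats: Arden 14, Brisco 15, Carrow 9, Dorne 8, Eskel 12.
No county's allocation decreased.

none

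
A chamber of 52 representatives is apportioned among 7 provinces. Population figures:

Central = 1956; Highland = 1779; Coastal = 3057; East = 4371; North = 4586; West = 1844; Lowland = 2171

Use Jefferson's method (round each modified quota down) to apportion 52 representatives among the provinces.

Central=5, Highland=4, Coastal=8, East=12, North=12, West=5, Lowland=6

Standard divisor 19764/52 ≈ 380.077; standard quotas: Central 5.146, Highland 4.681, Coastal 8.043, East 11.500, North 12.066, West 4.852, Lowland 5.712.
Rounding down gives 5, 4, 8, 11, 12, 4, 5 = 49 seats, so the divisor must be adjusted.
With modified divisor 360: modified quotas Central 5.433, Highland 4.942, Coastal 8.492, East 12.142, North 12.739, West 5.122, Lowland 6.031.
Rounding down: Central 5, Highland 4, Coastal 8, East 12, North 12, West 5, Lowland 6 (total 52).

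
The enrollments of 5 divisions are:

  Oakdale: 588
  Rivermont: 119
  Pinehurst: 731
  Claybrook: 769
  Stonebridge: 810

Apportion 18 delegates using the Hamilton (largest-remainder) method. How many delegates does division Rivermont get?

1

Total 3017; standard divisor 3017/18 ≈ 167.611.
Standard quotas: Oakdale 3.508, Rivermont 0.710, Pinehurst 4.361, Claybrook 4.588, Stonebridge 4.833.
Lower quotas: Oakdale 3, Rivermont 0, Pinehurst 4, Claybrook 4, Stonebridge 4 (sum 15, leaving 3 seats).
Remainders in descending order: Stonebridge 0.833, Rivermont 0.710, Claybrook 0.588, Oakdale 0.508, Pinehurst 0.361.
Largest remainders: Stonebridge, Rivermont, Claybrook receive the extra seats.
Rivermont receives 1.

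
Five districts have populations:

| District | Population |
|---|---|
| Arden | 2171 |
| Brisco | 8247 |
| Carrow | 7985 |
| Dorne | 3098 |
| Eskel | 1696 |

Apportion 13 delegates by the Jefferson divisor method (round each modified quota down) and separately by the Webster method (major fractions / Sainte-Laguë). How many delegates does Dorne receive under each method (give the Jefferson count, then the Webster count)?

Jefferson: Arden 1, Brisco 5, Carrow 5, Dorne 1, Eskel 1.
Webster: Arden 1, Brisco 5, Carrow 4, Dorne 2, Eskel 1.
Dorne gets 1 under Jefferson and 2 under Webster.

1 and 2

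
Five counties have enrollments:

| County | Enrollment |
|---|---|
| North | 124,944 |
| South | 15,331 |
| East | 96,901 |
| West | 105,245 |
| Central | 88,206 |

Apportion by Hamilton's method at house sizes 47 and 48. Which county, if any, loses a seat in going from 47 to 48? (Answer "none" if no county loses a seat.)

At 47 seats: North 14, South 2, East 10, West 11, Central 10.
At 48 seats: North 14, South 1, East 11, West 12, Central 10.
South drops from 2 to 1.

South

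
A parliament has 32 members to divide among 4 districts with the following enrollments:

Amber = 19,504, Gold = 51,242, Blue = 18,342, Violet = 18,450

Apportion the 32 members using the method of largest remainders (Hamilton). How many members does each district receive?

Amber 6, Gold 15, Blue 5, Violet 6

Standard divisor: 107538 ÷ 32 ≈ 3360.562.
Standard quotas: Amber 5.8038, Gold 15.2480, Blue 5.4580, Violet 5.4902.
Lower quotas: Amber 5, Gold 15, Blue 5, Violet 5 (sum 30, leaving 2 seats).
Remainders in descending order: Amber 0.8038, Violet 0.4902, Blue 0.4580, Gold 0.2480.
Largest remainders: Amber, Violet receive the extra seats.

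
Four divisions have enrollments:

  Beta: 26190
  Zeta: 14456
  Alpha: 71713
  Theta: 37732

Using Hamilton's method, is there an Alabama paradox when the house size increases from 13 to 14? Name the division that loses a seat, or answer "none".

At 13 seats: Beta 3, Zeta 1, Alpha 6, Theta 3.
At 14 seats: Beta 2, Zeta 1, Alpha 7, Theta 4.
Beta drops from 3 to 2.

Beta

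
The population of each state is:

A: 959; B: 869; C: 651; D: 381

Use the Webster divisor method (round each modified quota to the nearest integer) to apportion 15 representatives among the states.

Standard divisor 2860/15 ≈ 190.667; standard quotas: A 5.030, B 4.558, C 3.414, D 1.998.
Rounding to the nearest integer gives A 5, B 5, C 3, D 2 — total 15, matching the house size, so no adjustment is needed.

A=5; B=5; C=3; D=2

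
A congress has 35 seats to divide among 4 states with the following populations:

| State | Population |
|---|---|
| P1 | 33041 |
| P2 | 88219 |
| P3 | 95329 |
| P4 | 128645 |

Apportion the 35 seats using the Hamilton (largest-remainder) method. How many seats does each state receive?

P1 3, P2 9, P3 10, P4 13

Total 345234; standard divisor 345234/35 ≈ 9863.829.
Standard quotas: P1 3.3497, P2 8.9437, P3 9.6645, P4 13.0421.
Lower quotas: P1 3, P2 8, P3 9, P4 13 (sum 33, leaving 2 seats).
Remainders in descending order: P2 0.9437, P3 0.6645, P1 0.3497, P4 0.0421.
Largest remainders: P2, P3 receive the extra seats.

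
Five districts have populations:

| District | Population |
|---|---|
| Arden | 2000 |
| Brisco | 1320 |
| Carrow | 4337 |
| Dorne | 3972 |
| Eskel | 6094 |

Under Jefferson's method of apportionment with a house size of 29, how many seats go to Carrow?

Standard divisor 17723/29 ≈ 611.138; standard quotas: Arden 3.273, Brisco 2.160, Carrow 7.097, Dorne 6.499, Eskel 9.972.
Rounding down gives 3, 2, 7, 6, 9 = 27 seats, so the divisor must be adjusted.
With modified divisor 560: modified quotas Arden 3.571, Brisco 2.357, Carrow 7.745, Dorne 7.093, Eskel 10.882.
Rounding down: Arden 3, Brisco 2, Carrow 7, Dorne 7, Eskel 10 (total 29).
Carrow receives 7.

7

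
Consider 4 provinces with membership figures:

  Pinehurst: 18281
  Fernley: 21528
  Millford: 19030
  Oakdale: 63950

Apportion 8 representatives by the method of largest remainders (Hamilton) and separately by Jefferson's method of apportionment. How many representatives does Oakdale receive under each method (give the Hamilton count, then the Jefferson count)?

Hamilton: Pinehurst 1, Fernley 2, Millford 1, Oakdale 4.
Jefferson: Pinehurst 1, Fernley 1, Millford 1, Oakdale 5.
Oakdale gets 4 under Hamilton and 5 under Jefferson.

4 and 5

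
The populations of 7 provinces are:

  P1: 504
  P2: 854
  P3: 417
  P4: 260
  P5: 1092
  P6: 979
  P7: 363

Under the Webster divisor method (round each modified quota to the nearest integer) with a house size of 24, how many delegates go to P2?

5

Standard divisor 4469/24 ≈ 186.208; standard quotas: P1 2.707, P2 4.586, P3 2.239, P4 1.396, P5 5.864, P6 5.258, P7 1.949.
Rounding to the nearest integer gives P1 3, P2 5, P3 2, P4 1, P5 6, P6 5, P7 2 — total 24, matching the house size, so no adjustment is needed.
P2 receives 5.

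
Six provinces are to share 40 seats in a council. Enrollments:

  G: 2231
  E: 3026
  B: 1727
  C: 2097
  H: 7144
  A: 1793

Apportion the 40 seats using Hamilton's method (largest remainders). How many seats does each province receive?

Standard divisor: 18018 ÷ 40 ≈ 450.45.
Standard quotas: G 4.9528, E 6.7177, B 3.8339, C 4.6553, H 15.8597, A 3.9805.
Lower quotas: G 4, E 6, B 3, C 4, H 15, A 3 (sum 35, leaving 5 seats).
Remainders in descending order: A 0.9805, G 0.9528, H 0.8597, B 0.8339, E 0.7177, C 0.6553.
The surplus seats go to A, G, H, B, E.

G 5, E 7, B 4, C 4, H 16, A 4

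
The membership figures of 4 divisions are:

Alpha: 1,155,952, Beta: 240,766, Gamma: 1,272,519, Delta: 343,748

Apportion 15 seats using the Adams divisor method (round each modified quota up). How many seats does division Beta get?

Standard divisor 3012985/15 ≈ 200865.667; standard quotas: Alpha 5.755, Beta 1.199, Gamma 6.335, Delta 1.711.
Rounding up gives 6, 2, 7, 2 = 17 seats, so the divisor must be adjusted.
With modified divisor 236000: modified quotas Alpha 4.898, Beta 1.020, Gamma 5.392, Delta 1.457.
Rounding up: Alpha 5, Beta 2, Gamma 6, Delta 2 (total 15).
Beta receives 2.

2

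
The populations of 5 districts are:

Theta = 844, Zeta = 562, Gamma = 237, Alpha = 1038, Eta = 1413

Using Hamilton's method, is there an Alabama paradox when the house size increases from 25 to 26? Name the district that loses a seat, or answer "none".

At 25 seats: Theta 5, Zeta 3, Gamma 2, Alpha 6, Eta 9.
At 26 seats: Theta 5, Zeta 4, Gamma 1, Alpha 7, Eta 9.
Gamma drops from 2 to 1.

Gamma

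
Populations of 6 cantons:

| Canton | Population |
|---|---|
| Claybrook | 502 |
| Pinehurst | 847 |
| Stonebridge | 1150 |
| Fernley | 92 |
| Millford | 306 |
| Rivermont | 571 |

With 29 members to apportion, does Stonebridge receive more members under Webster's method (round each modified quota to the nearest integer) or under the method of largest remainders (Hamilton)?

Hamilton

Webster: Claybrook 4, Pinehurst 7, Stonebridge 9, Fernley 1, Millford 3, Rivermont 5.
Hamilton: Claybrook 4, Pinehurst 7, Stonebridge 10, Fernley 1, Millford 2, Rivermont 5.
Stonebridge gets 9 under Webster and 10 under Hamilton.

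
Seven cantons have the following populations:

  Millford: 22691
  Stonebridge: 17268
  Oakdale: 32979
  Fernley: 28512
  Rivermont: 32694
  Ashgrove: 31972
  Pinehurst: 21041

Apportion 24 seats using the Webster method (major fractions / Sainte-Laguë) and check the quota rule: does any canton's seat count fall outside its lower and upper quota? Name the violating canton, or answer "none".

none

Standard quotas: Millford 2.910, Stonebridge 2.214, Oakdale 4.229, Fernley 3.656, Rivermont 4.193, Ashgrove 4.100, Pinehurst 2.698.
Webster allocation: Millford 3, Stonebridge 2, Oakdale 4, Fernley 4, Rivermont 4, Ashgrove 4, Pinehurst 3.
Every allocation lies between the lower and upper quota.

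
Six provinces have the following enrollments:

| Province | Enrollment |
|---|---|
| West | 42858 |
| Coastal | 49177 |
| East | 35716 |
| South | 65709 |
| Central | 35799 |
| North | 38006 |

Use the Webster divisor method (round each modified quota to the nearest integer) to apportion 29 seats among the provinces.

Standard divisor 267265/29 ≈ 9216.034; standard quotas: West 4.650, Coastal 5.336, East 3.875, South 7.130, Central 3.884, North 4.124.
Rounding to the nearest integer gives West 5, Coastal 5, East 4, South 7, Central 4, North 4 — total 29, matching the house size, so no adjustment is needed.

West 5, Coastal 5, East 4, South 7, Central 4, North 4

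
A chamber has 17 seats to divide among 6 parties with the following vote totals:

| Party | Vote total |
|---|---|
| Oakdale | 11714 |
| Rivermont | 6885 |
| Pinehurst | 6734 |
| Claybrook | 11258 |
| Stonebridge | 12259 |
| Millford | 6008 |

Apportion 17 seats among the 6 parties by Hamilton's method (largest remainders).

Oakdale: 4, Rivermont: 2, Pinehurst: 2, Claybrook: 3, Stonebridge: 4, Millford: 2

Standard divisor: 54858 ÷ 17 ≈ 3226.941.
Standard quotas: Oakdale 3.6301, Rivermont 2.1336, Pinehurst 2.0868, Claybrook 3.4888, Stonebridge 3.7990, Millford 1.8618.
Lower quotas: Oakdale 3, Rivermont 2, Pinehurst 2, Claybrook 3, Stonebridge 3, Millford 1 (sum 14, leaving 3 seats).
Remainders in descending order: Millford 0.8618, Stonebridge 0.7990, Oakdale 0.6301, Claybrook 0.4888, Rivermont 0.1336, Pinehurst 0.0868.
Largest remainders: Millford, Stonebridge, Oakdale receive the extra seats.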